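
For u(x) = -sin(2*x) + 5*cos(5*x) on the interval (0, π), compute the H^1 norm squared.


||u||_{H^1(0,π)}^2 = 1040/21 + 655*π/2

u'(x) = -25*sin(5*x) - 2*cos(2*x).
Expand u² and (u')² and integrate term by term on (0, π), using: for integers n ≥ 1, ∫_0^π sin²(nx) dx = ∫_0^π cos²(nx) dx = π/2; for n ≠ n', ∫_0^π sin(nx)sin(n'x) dx = ∫_0^π cos(nx)cos(n'x) dx = 0; and by product-to-sum, ∫_0^π sin(nx)cos(n'x) dx = ½∫_0^π [sin((n+n')x) + sin((n−n')x)] dx, which is 0 when n+n' is even and 2n/(n²−n'²) when n+n' is odd (it need not vanish on (0, π)).
  u² squared terms: (-1)²·∫sin(2x)² dx = 1·π/2 = π/2;  (5)²·∫cos(5x)² dx = 25·π/2 = 25*π/2.
  u² cross terms: 2·(-1)·(5)·∫sin(2x)·cos(5x) dx = -10·(-4/21) = 40/21.
  So ∫_0^π u² dx = π/2 + 25*π/2 + 40/21 = 40/21 + 13*π.
  (u')² squared terms: (-25)²·∫sin(5x)² dx = 625·π/2 = 625*π/2;  (-2)²·∫cos(2x)² dx = 4·π/2 = 2*π.
  (u')² cross terms: 2·(-25)·(-2)·∫sin(5x)·cos(2x) dx = 100·(10/21) = 1000/21.
  So ∫_0^π (u')² dx = 625*π/2 + 2*π + 1000/21 = 1000/21 + 629*π/2.
||u||_{H^1}^2 = (40/21 + 13*π) + (1000/21 + 629*π/2) = 1040/21 + 655*π/2.


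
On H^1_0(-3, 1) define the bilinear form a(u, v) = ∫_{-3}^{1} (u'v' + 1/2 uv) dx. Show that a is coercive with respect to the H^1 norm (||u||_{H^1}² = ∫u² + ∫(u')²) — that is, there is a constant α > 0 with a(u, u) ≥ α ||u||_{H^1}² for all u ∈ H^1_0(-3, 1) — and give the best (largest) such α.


α = (8 + π^2)/(π^2 + 16)

Coercivity of a(·,·) on H^1_0(-3, 1) means a(u, u) ≥ α ||u||_{H^1}² for every u ∈ H^1_0.
The interval has length L = 4, and Poincaré/coercivity depend only on L. Here a(u, u) = ∫(u')² + (1/2)·∫u².
Here 0 < c = 1/2 < 1. The condition a(u,u) ≥ α||u||_{H^1}² reads (1−α)∫(u')² ≥ (α−c)∫u². Any admissible α is ≤ 1 (rapidly oscillating u have ∫u²/∫(u')² → 0), and α = 1 would force 0 ≥ (1−c)∫u², impossible since c < 1; so 1−α > 0. By the sharp Poincaré inequality on H^1_0 of an interval of length L, ∫(u')² ≥ (π/L)²∫u² with equality for the first sine mode sin(π(x−x₀)/L) (x₀ the left endpoint), so the inequality holds for all u iff (1−α)(π/L)² ≥ α − c, i.e. α ≤ ((π/L)² + c)/((π/L)² + 1) = (1 + c(L/π)²)/(1 + (L/π)²). With (π/L)² = π^2/16 and c = 1/2, the largest admissible constant is α = ((π/L)² + c)/((π/L)² + 1).
Simplifying, α = (8 + π^2)/(π^2 + 16).


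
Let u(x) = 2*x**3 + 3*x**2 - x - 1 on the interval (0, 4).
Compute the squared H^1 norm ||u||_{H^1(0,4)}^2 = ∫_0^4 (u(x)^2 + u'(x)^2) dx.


||u||_{H^1}^2 = 3176504/105

The H^1 norm (squared) on an interval (0, L) is
  ||u||_{H^1}^2 = ∫_0^L u(x)^2 dx + ∫_0^L u'(x)^2 dx.
Compute u'(x) = 6*x**2 + 6*x - 1.
Then u(x)^2 = 4*x**6 + 12*x**5 + 5*x**4 - 10*x**3 - 5*x**2 + 2*x + 1 and u'(x)^2 = 36*x**4 + 72*x**3 + 24*x**2 - 12*x + 1.
Integrate each monomial from 0 to 4 using ∫_0^4 c·x^n dx = c·4^(n+1)/(n+1):
  ∫_0^4 u(x)^2 dx = ∫_0^4 (4*x^6 + 12*x^5 + 5*x^4 - 10*x^3 - 5*x^2 + 2*x + 1) dx. Term by term:
    ∫_0^4 4*x^6 dx = 65536/7;  ∫_0^4 12*x^5 dx = 8192;  ∫_0^4 5*x^4 dx = 1024;
    ∫_0^4 -10*x^3 dx = -640;  ∫_0^4 -5*x^2 dx = -320/3;  ∫_0^4 2*x dx = 16;
    ∫_0^4 1 dx = 4.
  Sum: 65536/7 + 8192 + 1024 − 640 − 320/3 + 16 + 4 = 374884/21.
  ∫_0^4 u'(x)^2 dx = ∫_0^4 (36*x^4 + 72*x^3 + 24*x^2 - 12*x + 1) dx. Term by term:
    ∫_0^4 36*x^4 dx = 36864/5;  ∫_0^4 72*x^3 dx = 4608;  ∫_0^4 24*x^2 dx = 512;
    ∫_0^4 -12*x dx = -96;  ∫_0^4 1 dx = 4.
  Sum: 36864/5 + 4608 + 512 − 96 + 4 = 62004/5.
Adding: ||u||_{H^1}^2 = 374884/21 + 62004/5 = 3176504/105.


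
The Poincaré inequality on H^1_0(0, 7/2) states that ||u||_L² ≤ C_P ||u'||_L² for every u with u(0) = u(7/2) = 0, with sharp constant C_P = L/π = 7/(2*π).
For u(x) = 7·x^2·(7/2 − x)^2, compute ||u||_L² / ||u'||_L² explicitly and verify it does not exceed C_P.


||u||_L² / ||u'||_L² = 7*sqrt(3)/12 < C_P = 7/(2*π).

u(x) = 7·x^2·(7/2 − x)^2, so u'(x) = 7*x*(2*x - 7)*(4*x - 7)/2.
u(x) = 7·x^2·(7/2 − x)^2 vanishes at x = 0 and x = 7/2, so u ∈ H^1_0(0, 7/2). Differentiate via the product rule and integrate the resulting polynomials term by term.
  ∫_0^7/2 u² dx = ∫_0^7/2 (49*x^8 - 686*x^7 + 7203*x^6/2 - 16807*x^5/2 + 117649*x^4/16) dx. Term by term:
    ∫_0^7/2 49*x^8 dx = 1977326743/4608;  ∫_0^7/2 -686*x^7 dx = -1977326743/1024;  ∫_0^7/2 7203*x^6/2 dx = 847425747/256;
    ∫_0^7/2 -16807*x^5/2 dx = -1977326743/768;  ∫_0^7/2 117649*x^4/16 dx = 1977326743/2560.
  Sum: 1977326743/4608 − 1977326743/1024 + 847425747/256 − 1977326743/768 + 1977326743/2560 = 282475249/46080.
  ∫_0^7/2 (u')² dx = ∫_0^7/2 (784*x^6 - 8232*x^5 + 31213*x^4 - 50421*x^3 + 117649*x^2/4) dx. Term by term:
    ∫_0^7/2 784*x^6 dx = 5764801/8;  ∫_0^7/2 -8232*x^5 dx = -40353607/16;  ∫_0^7/2 31213*x^4 dx = 524596891/160;
    ∫_0^7/2 -50421*x^3 dx = -121060821/64;  ∫_0^7/2 117649*x^2/4 dx = 40353607/96.
  Sum: 5764801/8 − 40353607/16 + 524596891/160 − 121060821/64 + 40353607/96 = 5764801/960.
∫_0^7/2 u² dx = 282475249/46080, so ||u||_L² = 16807*sqrt(5)/480.
∫_0^7/2 (u')² dx = 5764801/960, so ||u'||_L² = 2401*sqrt(15)/120.
Ratio ||u||_L² / ||u'||_L² = 7*sqrt(3)/12.
Sharp Poincaré constant on H^1_0(0, 7/2) is C_P = L/π = 7/(2*π), achieved by sin(2*π/7·x).
A polynomial bump cannot attain the sharp Poincaré constant (only the first sine eigenfunction does), so the ratio is strictly less than C_P, consistent with ||u||_L² ≤ C_P ||u'||_L².


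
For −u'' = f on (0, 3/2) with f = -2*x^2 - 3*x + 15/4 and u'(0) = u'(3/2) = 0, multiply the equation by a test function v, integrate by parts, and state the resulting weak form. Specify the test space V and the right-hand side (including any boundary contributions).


V = H^1(0, 3/2) (no boundary constraint on v; u is determined up to an additive constant); weak form: ∫_0^3/2 u'v' dx = ∫_0^3/2 (-2*x^2 - 3*x + 15/4) v dx for all v ∈ V.

Multiply both sides by a test function v and integrate from 0 to 3/2:
  ∫_0^3/2 −u''(x) v(x) dx = ∫_0^3/2 f(x) v(x) dx.
Integrate the LHS by parts once:
  ∫_0^3/2 −u'' v dx = −[u'(x) v(x)]_0^3/2 + ∫_0^3/2 u'(x) v'(x) dx.
Thus ∫_0^3/2 u'(x) v'(x) dx = ∫_0^3/2 f(x) v(x) dx + [u'(x) v(x)]_0^3/2.
Choose V so that boundary terms are either known or forced to vanish.
u has homogeneous Neumann: u'(0) = u'(3/2) = 0. So [u' v]_0^3/2 = 0·v(3/2) − 0·v(0) = 0 for any v; take V = H^1(0, 3/2).
Weak formulation: find u (satisfying any essential BC) such that ∫_0^3/2 u'(x) v'(x) dx = ∫_0^3/2 f v dx for all v ∈ V (homogeneous Neumann, so boundary terms vanish).
Substituting f(x) = -2*x^2 - 3*x + 15/4, the right-hand side is ∫_0^3/2 (-2*x^2 - 3*x + 15/4) v dx.
Compatibility check (pure Neumann): taking v ≡ 1 ∈ V gives 0 = ∫_0^3/2 f dx + (0) − (0), i.e. ∫_0^3/2 f dx must equal u'(0) − u'(3/2) = 0. Indeed ∫_0^3/2 (-2*x^2 - 3*x + 15/4) dx = 0, so the data are compatible. The solution is then unique only up to an additive constant (fix it e.g. by requiring ∫_0^3/2 u dx = 0).


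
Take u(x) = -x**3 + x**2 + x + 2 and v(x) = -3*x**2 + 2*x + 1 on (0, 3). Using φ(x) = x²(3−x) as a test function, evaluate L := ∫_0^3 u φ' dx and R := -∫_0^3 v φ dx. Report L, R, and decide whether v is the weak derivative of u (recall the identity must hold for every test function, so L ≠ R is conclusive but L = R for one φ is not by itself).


LHS = 837/20, RHS = 837/20. Yes, v = u' weakly.

u(x) = -x**3 + x**2 + x + 2, classical derivative u'(x) = -3*x**2 + 2*x + 1.
φ(x) = x²(3−x), so φ'(x) = 3*x*(2 - x).
Note φ(0) = φ(3) = 0, so the boundary term u·φ vanishes.
LHS = ∫_0^3 u(x) φ'(x) dx = ∫_0^3 (3*x^5 - 9*x^4 + 3*x^3 + 12*x) dx. Term by term:
  ∫_0^3 3*x^5 dx = 729/2;  ∫_0^3 -9*x^4 dx = -2187/5;  ∫_0^3 3*x^3 dx = 243/4;
  ∫_0^3 12*x dx = 54.
Sum: 729/2 − 2187/5 + 243/4 + 54 = 837/20.
So LHS = 837/20.
∫_0^3 v(x) φ(x) dx = ∫_0^3 (3*x^5 - 11*x^4 + 5*x^3 + 3*x^2) dx. Term by term:
  ∫_0^3 3*x^5 dx = 729/2;  ∫_0^3 -11*x^4 dx = -2673/5;  ∫_0^3 5*x^3 dx = 405/4;
  ∫_0^3 3*x^2 dx = 27.
Sum: 729/2 − 2673/5 + 405/4 + 27 = -837/20.
So RHS = -∫_0^3 v(x) φ(x) dx = 837/20.
LHS = RHS, so the identity holds for this test φ.
Moreover u is smooth here and v(x) = u'(x) = -3*x**2 + 2*x + 1 pointwise, so the identity holds for every test function. Hence v is the weak derivative of u.


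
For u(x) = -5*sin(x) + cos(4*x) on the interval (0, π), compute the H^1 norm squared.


||u||_{H^1(0,π)}^2 = 68/3 + 67*π/2

u'(x) = -4*sin(4*x) - 5*cos(x).
Expand u² and (u')² and integrate term by term on (0, π), using: for integers n ≥ 1, ∫_0^π sin²(nx) dx = ∫_0^π cos²(nx) dx = π/2; for n ≠ n', ∫_0^π sin(nx)sin(n'x) dx = ∫_0^π cos(nx)cos(n'x) dx = 0; and by product-to-sum, ∫_0^π sin(nx)cos(n'x) dx = ½∫_0^π [sin((n+n')x) + sin((n−n')x)] dx, which is 0 when n+n' is even and 2n/(n²−n'²) when n+n' is odd (it need not vanish on (0, π)).
  u² squared terms: (-5)²·∫sin(x)² dx = 25·π/2 = 25*π/2;  (1)²·∫cos(4x)² dx = 1·π/2 = π/2.
  u² cross terms: 2·(-5)·(1)·∫sin(x)·cos(4x) dx = -10·(-2/15) = 4/3.
  So ∫_0^π u² dx = 25*π/2 + π/2 + 4/3 = 4/3 + 13*π.
  (u')² squared terms: (-5)²·∫cos(x)² dx = 25·π/2 = 25*π/2;  (-4)²·∫sin(4x)² dx = 16·π/2 = 8*π.
  (u')² cross terms: 2·(-5)·(-4)·∫cos(x)·sin(4x) dx = 40·(8/15) = 64/3.
  So ∫_0^π (u')² dx = 25*π/2 + 8*π + 64/3 = 64/3 + 41*π/2.
||u||_{H^1}^2 = (4/3 + 13*π) + (64/3 + 41*π/2) = 68/3 + 67*π/2.


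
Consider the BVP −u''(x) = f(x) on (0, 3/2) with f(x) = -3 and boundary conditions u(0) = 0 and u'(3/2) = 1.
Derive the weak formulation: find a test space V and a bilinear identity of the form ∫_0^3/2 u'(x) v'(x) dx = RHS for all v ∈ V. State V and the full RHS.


V = {v ∈ H^1(0, 3/2) : v(0) = 0} (test functions vanish at x = 0 where u is specified); weak form: ∫_0^3/2 u'v' dx = ∫_0^3/2 (-3) v dx + v(3/2) for all v ∈ V.

Multiply both sides by a test function v and integrate from 0 to 3/2:
  ∫_0^3/2 −u''(x) v(x) dx = ∫_0^3/2 f(x) v(x) dx.
Integrate the LHS by parts once:
  ∫_0^3/2 −u'' v dx = −[u'(x) v(x)]_0^3/2 + ∫_0^3/2 u'(x) v'(x) dx.
Thus ∫_0^3/2 u'(x) v'(x) dx = ∫_0^3/2 f(x) v(x) dx + [u'(x) v(x)]_0^3/2.
Choose V so that boundary terms are either known or forced to vanish.
Mixed BC: u(0) = 0 (Dirichlet) and u'(3/2) = 1 (Neumann). Define V = {v ∈ H^1(0, 3/2) : v(0) = 0}. Then [u' v]_0^3/2 = u'(3/2)·v(3/2) − u'(0)·0 = v(3/2).
Weak formulation: find u (satisfying any essential BC) such that ∫_0^3/2 u'(x) v'(x) dx = ∫_0^3/2 f v dx + v(3/2) for all v ∈ V (Dirichlet at 0 absorbed into V; Neumann datum at x = 3/2 contributes the boundary term).
Substituting f(x) = -3, the right-hand side is ∫_0^3/2 (-3) v dx + v(3/2).


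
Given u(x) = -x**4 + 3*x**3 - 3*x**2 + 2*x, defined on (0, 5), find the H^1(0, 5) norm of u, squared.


||u||_{H^1}^2 = 25356815/252

The H^1 norm (squared) on an interval (0, L) is
  ||u||_{H^1}^2 = ∫_0^L u(x)^2 dx + ∫_0^L u'(x)^2 dx.
Compute u'(x) = -4*x**3 + 9*x**2 - 6*x + 2.
Then u(x)^2 = x**8 - 6*x**7 + 15*x**6 - 22*x**5 + 21*x**4 - 12*x**3 + 4*x**2 and u'(x)^2 = 16*x**6 - 72*x**5 + 129*x**4 - 124*x**3 + 72*x**2 - 24*x + 4.
Integrate each monomial from 0 to 5 using ∫_0^5 c·x^n dx = c·5^(n+1)/(n+1):
  ∫_0^5 u(x)^2 dx = ∫_0^5 (x^8 - 6*x^7 + 15*x^6 - 22*x^5 + 21*x^4 - 12*x^3 + 4*x^2) dx. Term by term:
    ∫_0^5 x^8 dx = 1953125/9;  ∫_0^5 -6*x^7 dx = -1171875/4;  ∫_0^5 15*x^6 dx = 1171875/7;
    ∫_0^5 -22*x^5 dx = -171875/3;  ∫_0^5 21*x^4 dx = 13125;  ∫_0^5 -12*x^3 dx = -1875;
    ∫_0^5 4*x^2 dx = 500/3.
  Sum: 1953125/9 − 1171875/4 + 1171875/7 − 171875/3 + 13125 − 1875 + 500/3 = 11486375/252.
  ∫_0^5 u'(x)^2 dx = ∫_0^5 (16*x^6 - 72*x^5 + 129*x^4 - 124*x^3 + 72*x^2 - 24*x + 4) dx. Term by term:
    ∫_0^5 16*x^6 dx = 1250000/7;  ∫_0^5 -72*x^5 dx = -187500;  ∫_0^5 129*x^4 dx = 80625;
    ∫_0^5 -124*x^3 dx = -19375;  ∫_0^5 72*x^2 dx = 3000;  ∫_0^5 -24*x dx = -300;
    ∫_0^5 4 dx = 20.
  Sum: 1250000/7 − 187500 + 80625 − 19375 + 3000 − 300 + 20 = 385290/7.
Adding: ||u||_{H^1}^2 = 11486375/252 + 385290/7 = 25356815/252.


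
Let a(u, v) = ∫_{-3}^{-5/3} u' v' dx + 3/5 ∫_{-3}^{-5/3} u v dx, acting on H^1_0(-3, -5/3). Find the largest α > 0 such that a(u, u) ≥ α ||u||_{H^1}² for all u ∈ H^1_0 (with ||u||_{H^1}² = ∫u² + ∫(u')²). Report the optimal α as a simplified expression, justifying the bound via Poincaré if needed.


α = 3*(16 + 15*π^2)/(5*(16 + 9*π^2))

Coercivity of a(·,·) on H^1_0(-3, -5/3) means a(u, u) ≥ α ||u||_{H^1}² for every u ∈ H^1_0.
The interval has length L = 4/3, and Poincaré/coercivity depend only on L. Here a(u, u) = ∫(u')² + (3/5)·∫u².
Here 0 < c = 3/5 < 1. The condition a(u,u) ≥ α||u||_{H^1}² reads (1−α)∫(u')² ≥ (α−c)∫u². Any admissible α is ≤ 1 (rapidly oscillating u have ∫u²/∫(u')² → 0), and α = 1 would force 0 ≥ (1−c)∫u², impossible since c < 1; so 1−α > 0. By the sharp Poincaré inequality on H^1_0 of an interval of length L, ∫(u')² ≥ (π/L)²∫u² with equality for the first sine mode sin(π(x−x₀)/L) (x₀ the left endpoint), so the inequality holds for all u iff (1−α)(π/L)² ≥ α − c, i.e. α ≤ ((π/L)² + c)/((π/L)² + 1) = (1 + c(L/π)²)/(1 + (L/π)²). With (π/L)² = 9*π^2/16 and c = 3/5, the largest admissible constant is α = ((π/L)² + c)/((π/L)² + 1).
Simplifying, α = 3*(16 + 15*π^2)/(5*(16 + 9*π^2)).


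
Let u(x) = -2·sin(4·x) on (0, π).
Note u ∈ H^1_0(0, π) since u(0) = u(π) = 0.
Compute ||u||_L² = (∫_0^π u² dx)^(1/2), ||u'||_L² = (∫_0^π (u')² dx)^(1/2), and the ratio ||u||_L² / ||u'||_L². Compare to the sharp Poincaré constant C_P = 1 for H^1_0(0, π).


||u||_L² / ||u'||_L² = 1/4 < C_P = 1.

u(x) = -2·sin(4·x), so u'(x) = -8*cos(4*x).
Writing u(x) = A·sin(kπx/L) with A = -2 and k = 4, use ∫_0^L sin²(kπx/L) dx = L/2 and ∫_0^L cos²(kπx/L) dx = L/2.
u² = 4·sin²(4·x) and (u')² = 64·cos²(4·x), and each of sin², cos² integrates to L/2 = π/2 over (0, π).
∫_0^π u² dx = 2*π, so ||u||_L² = sqrt(2)*sqrt(π).
∫_0^π (u')² dx = 32*π, so ||u'||_L² = 4*sqrt(2)*sqrt(π).
Ratio ||u||_L² / ||u'||_L² = 1/4.
Sharp Poincaré constant on H^1_0(0, π) is C_P = L/π = 1, achieved by sin(x).
This is the k = 4 harmonic; the ratio L/(kπ) is strictly less than C_P = L/π, consistent with the sharp inequality ||u||_L² ≤ C_P ||u'||_L².


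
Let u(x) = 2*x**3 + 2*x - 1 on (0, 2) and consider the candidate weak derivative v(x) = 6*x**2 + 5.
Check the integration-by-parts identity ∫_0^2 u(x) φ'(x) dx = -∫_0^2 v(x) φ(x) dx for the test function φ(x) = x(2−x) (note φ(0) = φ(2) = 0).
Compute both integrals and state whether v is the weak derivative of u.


LHS = -184/15, RHS = -244/15. No, v is not the weak derivative of u.

u(x) = 2*x**3 + 2*x - 1, classical derivative u'(x) = 6*x**2 + 2.
φ(x) = x(2−x), so φ'(x) = 2 - 2*x.
Note φ(0) = φ(2) = 0, so the boundary term u·φ vanishes.
LHS = ∫_0^2 u(x) φ'(x) dx = ∫_0^2 (-4*x^4 + 4*x^3 - 4*x^2 + 6*x - 2) dx. Term by term:
  ∫_0^2 -4*x^4 dx = -128/5;  ∫_0^2 4*x^3 dx = 16;  ∫_0^2 -4*x^2 dx = -32/3;
  ∫_0^2 6*x dx = 12;  ∫_0^2 -2 dx = -4.
Sum: -128/5 + 16 − 32/3 + 12 − 4 = -184/15.
So LHS = -184/15.
∫_0^2 v(x) φ(x) dx = ∫_0^2 (-6*x^4 + 12*x^3 - 5*x^2 + 10*x) dx. Term by term:
  ∫_0^2 -6*x^4 dx = -192/5;  ∫_0^2 12*x^3 dx = 48;  ∫_0^2 -5*x^2 dx = -40/3;
  ∫_0^2 10*x dx = 20.
Sum: -192/5 + 48 − 40/3 + 20 = 244/15.
So RHS = -∫_0^2 v(x) φ(x) dx = -244/15.
LHS − RHS = 4 ≠ 0, so the identity fails.
(For a valid weak derivative the identity must hold for EVERY test function, in particular this one. The failure shows v is NOT the weak derivative of u.)
Correct weak derivative would be u'(x) = 6*x**2 + 2.


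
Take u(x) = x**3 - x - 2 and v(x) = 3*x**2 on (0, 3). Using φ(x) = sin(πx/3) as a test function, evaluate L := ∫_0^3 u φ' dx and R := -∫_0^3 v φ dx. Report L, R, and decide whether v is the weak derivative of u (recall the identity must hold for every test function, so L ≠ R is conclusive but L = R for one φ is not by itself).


LHS = -75/π + 324/π^3, RHS = -81/π + 324/π^3. No, v is not the weak derivative of u.

u(x) = x**3 - x - 2, classical derivative u'(x) = 3*x**2 - 1.
φ(x) = sin(πx/3), so φ'(x) = π*cos(π*x/3)/3.
Note φ(0) = φ(3) = 0, so the boundary term u·φ vanishes.
LHS = ∫_0^3 u(x) φ'(x) dx = ∫_0^3 (π*x^3*cos(π*x/3)/3 - π*x*cos(π*x/3)/3 - 2*π*cos(π*x/3)/3) dx. Term by term:
  ∫_0^3 -2*π*cos(π*x/3)/3 dx = 0;  ∫_0^3 -π*x*cos(π*x/3)/3 dx = 6/π;  ∫_0^3 π*x^3*cos(π*x/3)/3 dx = -81/π + 324/π^3.
Sum: 0 + 6/π + -81/π + 324/π^3 = -75/π + 324/π^3.
So LHS = -75/π + 324/π^3.
∫_0^3 v(x) φ(x) dx = ∫_0^3 (3*x^2*sin(π*x/3)) dx. Term by term:
  ∫_0^3 3*x^2*sin(π*x/3) dx = -324/π^3 + 81/π.
So RHS = -∫_0^3 v(x) φ(x) dx = -81/π + 324/π^3.
LHS − RHS = 6/π ≠ 0, so the identity fails.
(For a valid weak derivative the identity must hold for EVERY test function, in particular this one. The failure shows v is NOT the weak derivative of u.)
Correct weak derivative would be u'(x) = 3*x**2 - 1.


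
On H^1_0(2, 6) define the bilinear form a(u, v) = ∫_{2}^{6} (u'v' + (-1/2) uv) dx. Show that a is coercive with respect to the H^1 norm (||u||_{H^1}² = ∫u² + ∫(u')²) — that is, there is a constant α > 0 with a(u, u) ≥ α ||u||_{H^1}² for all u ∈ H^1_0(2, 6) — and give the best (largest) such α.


α = (-8 + π^2)/(π^2 + 16)

Coercivity of a(·,·) on H^1_0(2, 6) means a(u, u) ≥ α ||u||_{H^1}² for every u ∈ H^1_0.
The interval has length L = 4, and Poincaré/coercivity depend only on L. Here a(u, u) = ∫(u')² + (-1/2)·∫u².
Here c = -1/2 < 0 with |c| < (π/L)² = π^2/16, so coercivity still holds. The condition a(u,u) ≥ α||u||_{H^1}² reads (1−α)∫(u')² ≥ (α−c)∫u². Any admissible α is ≤ 1 (rapidly oscillating u have ∫u²/∫(u')² → 0), and α = 1 would force 0 ≥ (1−c)∫u², impossible since c < 1; so 1−α > 0. By the sharp Poincaré inequality on H^1_0 of an interval of length L, ∫(u')² ≥ (π/L)²∫u² with equality for the first sine mode sin(π(x−x₀)/L) (x₀ the left endpoint), so the inequality holds for all u iff (1−α)(π/L)² ≥ α − c, i.e. α ≤ ((π/L)² + c)/((π/L)² + 1) = (1 + c(L/π)²)/(1 + (L/π)²). (Direct route, valid since c ≤ 0: Poincaré gives c∫u² ≥ c(L/π)²∫(u')², so a(u,u) ≥ (1 + c(L/π)²)∫(u')², while ||u||_{H^1}² ≤ (1 + (L/π)²)∫(u')²; dividing yields the same α.) With (π/L)² = π^2/16 and c = -1/2, the largest admissible constant is α = ((π/L)² + c)/((π/L)² + 1).
Simplifying, α = (-8 + π^2)/(π^2 + 16).


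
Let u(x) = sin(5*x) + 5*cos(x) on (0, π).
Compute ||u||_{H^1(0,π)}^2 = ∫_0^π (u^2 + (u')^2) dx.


||u||_{H^1(0,π)}^2 = 38*π

u'(x) = -5*sin(x) + 5*cos(5*x).
Expand u² and (u')² and integrate term by term on (0, π), using: for integers n ≥ 1, ∫_0^π sin²(nx) dx = ∫_0^π cos²(nx) dx = π/2; for n ≠ n', ∫_0^π sin(nx)sin(n'x) dx = ∫_0^π cos(nx)cos(n'x) dx = 0; and by product-to-sum, ∫_0^π sin(nx)cos(n'x) dx = ½∫_0^π [sin((n+n')x) + sin((n−n')x)] dx, which is 0 when n+n' is even and 2n/(n²−n'²) when n+n' is odd (it need not vanish on (0, π)).
  u² squared terms: (5)²·∫cos(x)² dx = 25·π/2 = 25*π/2;  (1)²·∫sin(5x)² dx = 1·π/2 = π/2.
  u² cross terms: 2·(5)·(1)·∫cos(x)·sin(5x) dx = 10·(0) = 0.
  So ∫_0^π u² dx = 25*π/2 + π/2 + 0 = 13*π.
  (u')² squared terms: (-5)²·∫sin(x)² dx = 25·π/2 = 25*π/2;  (5)²·∫cos(5x)² dx = 25·π/2 = 25*π/2.
  (u')² cross terms: 2·(-5)·(5)·∫sin(x)·cos(5x) dx = -50·(0) = 0.
  So ∫_0^π (u')² dx = 25*π/2 + 25*π/2 + 0 = 25*π.
||u||_{H^1}^2 = (13*π) + (25*π) = 38*π.


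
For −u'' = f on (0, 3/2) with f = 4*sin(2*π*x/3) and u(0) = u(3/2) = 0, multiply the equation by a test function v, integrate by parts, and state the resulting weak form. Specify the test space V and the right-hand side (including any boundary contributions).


V = H^1_0(0, 3/2) (so v(0) = v(3/2) = 0); weak form: ∫_0^3/2 u'v' dx = ∫_0^3/2 (4*sin(2*π*x/3)) v dx for all v ∈ V.

Multiply both sides by a test function v and integrate from 0 to 3/2:
  ∫_0^3/2 −u''(x) v(x) dx = ∫_0^3/2 f(x) v(x) dx.
Integrate the LHS by parts once:
  ∫_0^3/2 −u'' v dx = −[u'(x) v(x)]_0^3/2 + ∫_0^3/2 u'(x) v'(x) dx.
Thus ∫_0^3/2 u'(x) v'(x) dx = ∫_0^3/2 f(x) v(x) dx + [u'(x) v(x)]_0^3/2.
Choose V so that boundary terms are either known or forced to vanish.
u is Dirichlet: u(0) = u(3/2) = 0. Let V = H^1_0(0, 3/2); then v(0) = v(3/2) = 0, and [u' v]_0^3/2 = 0.
Weak formulation: find u (satisfying any essential BC) such that ∫_0^3/2 u'(x) v'(x) dx = ∫_0^3/2 f v dx for all v ∈ V.
Substituting f(x) = 4*sin(2*π*x/3), the right-hand side is ∫_0^3/2 (4*sin(2*π*x/3)) v dx.


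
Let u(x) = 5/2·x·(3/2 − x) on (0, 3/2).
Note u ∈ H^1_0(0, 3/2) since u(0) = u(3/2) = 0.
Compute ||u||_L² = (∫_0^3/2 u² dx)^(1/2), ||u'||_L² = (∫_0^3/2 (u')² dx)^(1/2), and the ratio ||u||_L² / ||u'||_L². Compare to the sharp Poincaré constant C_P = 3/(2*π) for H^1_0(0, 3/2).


||u||_L² / ||u'||_L² = 3*sqrt(10)/20 < C_P = 3/(2*π).

u(x) = 5/2·x·(3/2 − x), so u'(x) = 15/4 - 5*x.
u(x) = 5/2·x·(3/2 − x) vanishes at x = 0 and x = 3/2, so u ∈ H^1_0(0, 3/2). Differentiate via the product rule and integrate the resulting polynomials term by term.
  ∫_0^3/2 u² dx = ∫_0^3/2 (25*x^4/4 - 75*x^3/4 + 225*x^2/16) dx. Term by term:
    ∫_0^3/2 25*x^4/4 dx = 1215/128;  ∫_0^3/2 -75*x^3/4 dx = -6075/256;  ∫_0^3/2 225*x^2/16 dx = 2025/128.
  Sum: 1215/128 − 6075/256 + 2025/128 = 405/256.
  ∫_0^3/2 (u')² dx = ∫_0^3/2 (25*x^2 - 75*x/2 + 225/16) dx. Term by term:
    ∫_0^3/2 25*x^2 dx = 225/8;  ∫_0^3/2 -75*x/2 dx = -675/16;  ∫_0^3/2 225/16 dx = 675/32.
  Sum: 225/8 − 675/16 + 675/32 = 225/32.
∫_0^3/2 u² dx = 405/256, so ||u||_L² = 9*sqrt(5)/16.
∫_0^3/2 (u')² dx = 225/32, so ||u'||_L² = 15*sqrt(2)/8.
Ratio ||u||_L² / ||u'||_L² = 3*sqrt(10)/20.
Sharp Poincaré constant on H^1_0(0, 3/2) is C_P = L/π = 3/(2*π), achieved by sin(2*π/3·x).
A polynomial bump cannot attain the sharp Poincaré constant (only the first sine eigenfunction does), so the ratio is strictly less than C_P, consistent with ||u||_L² ≤ C_P ||u'||_L².


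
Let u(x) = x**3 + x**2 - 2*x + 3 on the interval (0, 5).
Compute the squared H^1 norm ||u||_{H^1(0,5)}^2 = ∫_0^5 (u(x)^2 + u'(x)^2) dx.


||u||_{H^1}^2 = 932605/42

The H^1 norm (squared) on an interval (0, L) is
  ||u||_{H^1}^2 = ∫_0^L u(x)^2 dx + ∫_0^L u'(x)^2 dx.
Compute u'(x) = 3*x**2 + 2*x - 2.
Then u(x)^2 = x**6 + 2*x**5 - 3*x**4 + 2*x**3 + 10*x**2 - 12*x + 9 and u'(x)^2 = 9*x**4 + 12*x**3 - 8*x**2 - 8*x + 4.
Integrate each monomial from 0 to 5 using ∫_0^5 c·x^n dx = c·5^(n+1)/(n+1):
  ∫_0^5 u(x)^2 dx = ∫_0^5 (x^6 + 2*x^5 - 3*x^4 + 2*x^3 + 10*x^2 - 12*x + 9) dx. Term by term:
    ∫_0^5 x^6 dx = 78125/7;  ∫_0^5 2*x^5 dx = 15625/3;  ∫_0^5 -3*x^4 dx = -1875;
    ∫_0^5 2*x^3 dx = 625/2;  ∫_0^5 10*x^2 dx = 1250/3;  ∫_0^5 -12*x dx = -150;
    ∫_0^5 9 dx = 45.
  Sum: 78125/7 + 15625/3 − 1875 + 625/2 + 1250/3 − 150 + 45 = 211655/14.
  ∫_0^5 u'(x)^2 dx = ∫_0^5 (9*x^4 + 12*x^3 - 8*x^2 - 8*x + 4) dx. Term by term:
    ∫_0^5 9*x^4 dx = 5625;  ∫_0^5 12*x^3 dx = 1875;  ∫_0^5 -8*x^2 dx = -1000/3;
    ∫_0^5 -8*x dx = -100;  ∫_0^5 4 dx = 20.
  Sum: 5625 + 1875 − 1000/3 − 100 + 20 = 21260/3.
Adding: ||u||_{H^1}^2 = 211655/14 + 21260/3 = 932605/42.


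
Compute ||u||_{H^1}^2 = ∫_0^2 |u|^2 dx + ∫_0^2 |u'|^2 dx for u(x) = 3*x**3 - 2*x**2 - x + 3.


||u||_{H^1}^2 = 34808/105

The H^1 norm (squared) on an interval (0, L) is
  ||u||_{H^1}^2 = ∫_0^L u(x)^2 dx + ∫_0^L u'(x)^2 dx.
Compute u'(x) = 9*x**2 - 4*x - 1.
Then u(x)^2 = 9*x**6 - 12*x**5 - 2*x**4 + 22*x**3 - 11*x**2 - 6*x + 9 and u'(x)^2 = 81*x**4 - 72*x**3 - 2*x**2 + 8*x + 1.
Integrate each monomial from 0 to 2 using ∫_0^2 c·x^n dx = c·2^(n+1)/(n+1):
  ∫_0^2 u(x)^2 dx = ∫_0^2 (9*x^6 - 12*x^5 - 2*x^4 + 22*x^3 - 11*x^2 - 6*x + 9) dx. Term by term:
    ∫_0^2 9*x^6 dx = 1152/7;  ∫_0^2 -12*x^5 dx = -128;  ∫_0^2 -2*x^4 dx = -64/5;
    ∫_0^2 22*x^3 dx = 88;  ∫_0^2 -11*x^2 dx = -88/3;  ∫_0^2 -6*x dx = -12;
    ∫_0^2 9 dx = 18.
  Sum: 1152/7 − 128 − 64/5 + 88 − 88/3 − 12 + 18 = 9286/105.
  ∫_0^2 u'(x)^2 dx = ∫_0^2 (81*x^4 - 72*x^3 - 2*x^2 + 8*x + 1) dx. Term by term:
    ∫_0^2 81*x^4 dx = 2592/5;  ∫_0^2 -72*x^3 dx = -288;  ∫_0^2 -2*x^2 dx = -16/3;
    ∫_0^2 8*x dx = 16;  ∫_0^2 1 dx = 2.
  Sum: 2592/5 − 288 − 16/3 + 16 + 2 = 3646/15.
Adding: ||u||_{H^1}^2 = 9286/105 + 3646/15 = 34808/105.


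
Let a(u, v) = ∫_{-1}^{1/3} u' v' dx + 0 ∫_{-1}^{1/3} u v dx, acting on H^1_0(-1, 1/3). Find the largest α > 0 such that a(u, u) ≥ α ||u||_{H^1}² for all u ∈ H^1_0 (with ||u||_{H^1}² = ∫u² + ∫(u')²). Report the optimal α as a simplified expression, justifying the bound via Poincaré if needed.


α = 9*π^2/(16 + 9*π^2)

Coercivity of a(·,·) on H^1_0(-1, 1/3) means a(u, u) ≥ α ||u||_{H^1}² for every u ∈ H^1_0.
The interval has length L = 4/3, and Poincaré/coercivity depend only on L. Here a(u, u) = ∫(u')² + (0)·∫u².
Here c = 0, so a(u,u) = ∫(u')² alone. The condition a(u,u) ≥ α||u||_{H^1}² reads (1−α)∫(u')² ≥ (α−c)∫u². Any admissible α is ≤ 1 (rapidly oscillating u have ∫u²/∫(u')² → 0), and α = 1 would force 0 ≥ (1−c)∫u², impossible since c < 1; so 1−α > 0. By the sharp Poincaré inequality on H^1_0 of an interval of length L, ∫(u')² ≥ (π/L)²∫u² with equality for the first sine mode sin(π(x−x₀)/L) (x₀ the left endpoint), so the inequality holds for all u iff (1−α)(π/L)² ≥ α − c, i.e. α ≤ ((π/L)² + c)/((π/L)² + 1) = (1 + c(L/π)²)/(1 + (L/π)²). (Direct route, valid since c ≤ 0: Poincaré gives c∫u² ≥ c(L/π)²∫(u')², so a(u,u) ≥ (1 + c(L/π)²)∫(u')², while ||u||_{H^1}² ≤ (1 + (L/π)²)∫(u')²; dividing yields the same α.) With (π/L)² = 9*π^2/16 and c = 0, the largest admissible constant is α = ((π/L)² + c)/((π/L)² + 1).
Simplifying, α = 9*π^2/(16 + 9*π^2).


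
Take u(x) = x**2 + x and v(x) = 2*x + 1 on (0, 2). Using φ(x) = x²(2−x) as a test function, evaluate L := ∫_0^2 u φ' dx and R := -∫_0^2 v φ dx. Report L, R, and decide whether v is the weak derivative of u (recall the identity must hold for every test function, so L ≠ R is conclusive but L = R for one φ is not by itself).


LHS = -68/15, RHS = -68/15. Yes, v = u' weakly.

u(x) = x**2 + x, classical derivative u'(x) = 2*x + 1.
φ(x) = x²(2−x), so φ'(x) = x*(4 - 3*x).
Note φ(0) = φ(2) = 0, so the boundary term u·φ vanishes.
LHS = ∫_0^2 u(x) φ'(x) dx = ∫_0^2 (-3*x^4 + x^3 + 4*x^2) dx. Term by term:
  ∫_0^2 -3*x^4 dx = -96/5;  ∫_0^2 x^3 dx = 4;  ∫_0^2 4*x^2 dx = 32/3.
Sum: -96/5 + 4 + 32/3 = -68/15.
So LHS = -68/15.
∫_0^2 v(x) φ(x) dx = ∫_0^2 (-2*x^4 + 3*x^3 + 2*x^2) dx. Term by term:
  ∫_0^2 -2*x^4 dx = -64/5;  ∫_0^2 3*x^3 dx = 12;  ∫_0^2 2*x^2 dx = 16/3.
Sum: -64/5 + 12 + 16/3 = 68/15.
So RHS = -∫_0^2 v(x) φ(x) dx = -68/15.
LHS = RHS, so the identity holds for this test φ.
Moreover u is smooth here and v(x) = u'(x) = 2*x + 1 pointwise, so the identity holds for every test function. Hence v is the weak derivative of u.


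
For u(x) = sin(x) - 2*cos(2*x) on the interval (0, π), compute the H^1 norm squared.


||u||_{H^1(0,π)}^2 = 40/3 + 11*π

u'(x) = 4*sin(2*x) + cos(x).
Expand u² and (u')² and integrate term by term on (0, π), using: for integers n ≥ 1, ∫_0^π sin²(nx) dx = ∫_0^π cos²(nx) dx = π/2; for n ≠ n', ∫_0^π sin(nx)sin(n'x) dx = ∫_0^π cos(nx)cos(n'x) dx = 0; and by product-to-sum, ∫_0^π sin(nx)cos(n'x) dx = ½∫_0^π [sin((n+n')x) + sin((n−n')x)] dx, which is 0 when n+n' is even and 2n/(n²−n'²) when n+n' is odd (it need not vanish on (0, π)).
  u² squared terms: (-2)²·∫cos(2x)² dx = 4·π/2 = 2*π;  (1)²·∫sin(x)² dx = 1·π/2 = π/2.
  u² cross terms: 2·(-2)·(1)·∫cos(2x)·sin(x) dx = -4·(-2/3) = 8/3.
  So ∫_0^π u² dx = 2*π + π/2 + 8/3 = 8/3 + 5*π/2.
  (u')² squared terms: (4)²·∫sin(2x)² dx = 16·π/2 = 8*π;  (1)²·∫cos(x)² dx = 1·π/2 = π/2.
  (u')² cross terms: 2·(4)·(1)·∫sin(2x)·cos(x) dx = 8·(4/3) = 32/3.
  So ∫_0^π (u')² dx = 8*π + π/2 + 32/3 = 32/3 + 17*π/2.
||u||_{H^1}^2 = (8/3 + 5*π/2) + (32/3 + 17*π/2) = 40/3 + 11*π.


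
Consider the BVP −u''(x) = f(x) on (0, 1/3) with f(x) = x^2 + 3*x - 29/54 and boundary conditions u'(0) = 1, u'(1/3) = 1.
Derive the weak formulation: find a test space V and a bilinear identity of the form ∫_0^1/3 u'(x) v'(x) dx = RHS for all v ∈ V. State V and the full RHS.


V = H^1(0, 1/3) (v unrestricted at boundary; u is determined up to an additive constant); weak form: ∫_0^1/3 u'v' dx = ∫_0^1/3 (x^2 + 3*x - 29/54) v dx + v(1/3) − v(0) for all v ∈ V.

Multiply both sides by a test function v and integrate from 0 to 1/3:
  ∫_0^1/3 −u''(x) v(x) dx = ∫_0^1/3 f(x) v(x) dx.
Integrate the LHS by parts once:
  ∫_0^1/3 −u'' v dx = −[u'(x) v(x)]_0^1/3 + ∫_0^1/3 u'(x) v'(x) dx.
Thus ∫_0^1/3 u'(x) v'(x) dx = ∫_0^1/3 f(x) v(x) dx + [u'(x) v(x)]_0^1/3.
Choose V so that boundary terms are either known or forced to vanish.
u has inhomogeneous Neumann u'(0) = 1, u'(1/3) = 1. [u' v]_0^1/3 = (1)·v(1/3) − (1)·v(0) = v(1/3) − v(0). Take V = H^1(0, 1/3); boundary term becomes part of RHS.
Weak formulation: find u (satisfying any essential BC) such that ∫_0^1/3 u'(x) v'(x) dx = ∫_0^1/3 f v dx + v(1/3) − v(0) for all v ∈ V (Neumann data are natural BCs: they enter the RHS as boundary terms).
Substituting f(x) = x^2 + 3*x - 29/54, the right-hand side is ∫_0^1/3 (x^2 + 3*x - 29/54) v dx + v(1/3) − v(0).
Compatibility check (pure Neumann): taking v ≡ 1 ∈ V gives 0 = ∫_0^1/3 f dx + (1) − (1), i.e. ∫_0^1/3 f dx must equal u'(0) − u'(1/3) = 0. Indeed ∫_0^1/3 (x^2 + 3*x - 29/54) dx = 0, so the data are compatible. The solution is then unique only up to an additive constant (fix it e.g. by requiring ∫_0^1/3 u dx = 0).


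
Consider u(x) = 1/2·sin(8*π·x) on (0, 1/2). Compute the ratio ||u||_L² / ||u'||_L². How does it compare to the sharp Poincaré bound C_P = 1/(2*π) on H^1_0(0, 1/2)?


||u||_L² / ||u'||_L² = 1/(8*π) < C_P = 1/(2*π).

u(x) = 1/2·sin(8*π·x), so u'(x) = 4*π*cos(8*π*x).
Writing u(x) = A·sin(kπx/L) with A = 1/2 and k = 4, use ∫_0^L sin²(kπx/L) dx = L/2 and ∫_0^L cos²(kπx/L) dx = L/2.
u² = 1/4·sin²(8*π·x) and (u')² = 16*π^2·cos²(8*π·x), and each of sin², cos² integrates to L/2 = 1/4 over (0, 1/2).
∫_0^1/2 u² dx = 1/16, so ||u||_L² = 1/4.
∫_0^1/2 (u')² dx = 4*π^2, so ||u'||_L² = 2*π.
Ratio ||u||_L² / ||u'||_L² = 1/(8*π).
Sharp Poincaré constant on H^1_0(0, 1/2) is C_P = L/π = 1/(2*π), achieved by sin(2*π·x).
This is the k = 4 harmonic; the ratio L/(kπ) is strictly less than C_P = L/π, consistent with the sharp inequality ||u||_L² ≤ C_P ||u'||_L².


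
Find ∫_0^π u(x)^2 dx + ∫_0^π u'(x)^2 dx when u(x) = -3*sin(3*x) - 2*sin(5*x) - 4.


||u||_{H^1(0,π)}^2 = 112/5 + 113*π

u'(x) = -9*cos(3*x) - 10*cos(5*x).
Expand u² and (u')² and integrate term by term on (0, π), using: for integers n ≥ 1, ∫_0^π sin²(nx) dx = ∫_0^π cos²(nx) dx = π/2; for n ≠ n', ∫_0^π sin(nx)sin(n'x) dx = ∫_0^π cos(nx)cos(n'x) dx = 0; and by product-to-sum, ∫_0^π sin(nx)cos(n'x) dx = ½∫_0^π [sin((n+n')x) + sin((n−n')x)] dx, which is 0 when n+n' is even and 2n/(n²−n'²) when n+n' is odd (it need not vanish on (0, π)). For the constant mode: ∫_0^π 1 dx = π, ∫_0^π cos(nx) dx = 0, ∫_0^π sin(nx) dx = (1−(−1)^n)/n.
  u² squared terms: (-4)²·∫1 dx = 16·π = 16*π;  (-3)²·∫sin(3x)² dx = 9·π/2 = 9*π/2;  (-2)²·∫sin(5x)² dx = 4·π/2 = 2*π.
  u² cross terms: 2·(-4)·(-3)·∫1·sin(3x) dx = 24·(2/3) = 16;  2·(-4)·(-2)·∫1·sin(5x) dx = 16·(2/5) = 32/5;  2·(-3)·(-2)·∫sin(3x)·sin(5x) dx = 12·(0) = 0.
  So ∫_0^π u² dx = 16*π + 9*π/2 + 2*π + 16 + 32/5 + 0 = 112/5 + 45*π/2.
  (u')² squared terms: (-10)²·∫cos(5x)² dx = 100·π/2 = 50*π;  (-9)²·∫cos(3x)² dx = 81·π/2 = 81*π/2.
  (u')² cross terms: 2·(-10)·(-9)·∫cos(5x)·cos(3x) dx = 180·(0) = 0.
  So ∫_0^π (u')² dx = 50*π + 81*π/2 + 0 = 181*π/2.
||u||_{H^1}^2 = (112/5 + 45*π/2) + (181*π/2) = 112/5 + 113*π.


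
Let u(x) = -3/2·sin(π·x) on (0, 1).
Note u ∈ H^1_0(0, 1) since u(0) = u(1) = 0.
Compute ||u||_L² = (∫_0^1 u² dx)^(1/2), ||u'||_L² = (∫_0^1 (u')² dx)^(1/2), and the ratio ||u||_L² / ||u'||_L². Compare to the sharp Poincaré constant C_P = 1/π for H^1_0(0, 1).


||u||_L² / ||u'||_L² = 1/π = C_P.

u(x) = -3/2·sin(π·x), so u'(x) = -3*π*cos(π*x)/2.
Writing u(x) = A·sin(kπx/L) with A = -3/2 and k = 1, use ∫_0^L sin²(kπx/L) dx = L/2 and ∫_0^L cos²(kπx/L) dx = L/2.
u² = 9/4·sin²(π·x) and (u')² = 9*π^2/4·cos²(π·x), and each of sin², cos² integrates to L/2 = 1/2 over (0, 1).
∫_0^1 u² dx = 9/8, so ||u||_L² = 3*sqrt(2)/4.
∫_0^1 (u')² dx = 9*π^2/8, so ||u'||_L² = 3*sqrt(2)*π/4.
Ratio ||u||_L² / ||u'||_L² = 1/π.
Sharp Poincaré constant on H^1_0(0, 1) is C_P = L/π = 1/π, achieved by sin(π·x).
This is the k = 1 eigenfunction (up to amplitude), so the ratio equals the sharp Poincaré constant exactly.


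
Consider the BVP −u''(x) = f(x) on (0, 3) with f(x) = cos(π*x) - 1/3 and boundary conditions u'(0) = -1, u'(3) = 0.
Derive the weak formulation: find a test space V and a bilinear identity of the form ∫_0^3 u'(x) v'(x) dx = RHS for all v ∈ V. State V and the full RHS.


V = H^1(0, 3) (v unrestricted at boundary; u is determined up to an additive constant); weak form: ∫_0^3 u'v' dx = ∫_0^3 (cos(π*x) - 1/3) v dx + v(0) for all v ∈ V.

Multiply both sides by a test function v and integrate from 0 to 3:
  ∫_0^3 −u''(x) v(x) dx = ∫_0^3 f(x) v(x) dx.
Integrate the LHS by parts once:
  ∫_0^3 −u'' v dx = −[u'(x) v(x)]_0^3 + ∫_0^3 u'(x) v'(x) dx.
Thus ∫_0^3 u'(x) v'(x) dx = ∫_0^3 f(x) v(x) dx + [u'(x) v(x)]_0^3.
Choose V so that boundary terms are either known or forced to vanish.
u has inhomogeneous Neumann u'(0) = -1, u'(3) = 0. [u' v]_0^3 = (0)·v(3) − (-1)·v(0) = v(0). Take V = H^1(0, 3); boundary term becomes part of RHS.
Weak formulation: find u (satisfying any essential BC) such that ∫_0^3 u'(x) v'(x) dx = ∫_0^3 f v dx + v(0) for all v ∈ V (Neumann data are natural BCs: they enter the RHS as boundary terms).
Substituting f(x) = cos(π*x) - 1/3, the right-hand side is ∫_0^3 (cos(π*x) - 1/3) v dx + v(0).
Compatibility check (pure Neumann): taking v ≡ 1 ∈ V gives 0 = ∫_0^3 f dx + (0) − (-1), i.e. ∫_0^3 f dx must equal u'(0) − u'(3) = -1. Indeed ∫_0^3 (cos(π*x) - 1/3) dx = -1, so the data are compatible. The solution is then unique only up to an additive constant (fix it e.g. by requiring ∫_0^3 u dx = 0).


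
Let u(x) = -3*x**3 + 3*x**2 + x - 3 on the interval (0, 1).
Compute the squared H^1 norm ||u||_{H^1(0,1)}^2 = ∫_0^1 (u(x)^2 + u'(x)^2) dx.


||u||_{H^1}^2 = 779/105

The H^1 norm (squared) on an interval (0, L) is
  ||u||_{H^1}^2 = ∫_0^L u(x)^2 dx + ∫_0^L u'(x)^2 dx.
Compute u'(x) = -9*x**2 + 6*x + 1.
Then u(x)^2 = 9*x**6 - 18*x**5 + 3*x**4 + 24*x**3 - 17*x**2 - 6*x + 9 and u'(x)^2 = 81*x**4 - 108*x**3 + 18*x**2 + 12*x + 1.
Integrate each monomial from 0 to 1 using ∫_0^1 c·x^n dx = c·1^(n+1)/(n+1):
  ∫_0^1 u(x)^2 dx = ∫_0^1 (9*x^6 - 18*x^5 + 3*x^4 + 24*x^3 - 17*x^2 - 6*x + 9) dx. Term by term:
    ∫_0^1 9*x^6 dx = 9/7;  ∫_0^1 -18*x^5 dx = -3;  ∫_0^1 3*x^4 dx = 3/5;
    ∫_0^1 24*x^3 dx = 6;  ∫_0^1 -17*x^2 dx = -17/3;  ∫_0^1 -6*x dx = -3;
    ∫_0^1 9 dx = 9.
  Sum: 9/7 − 3 + 3/5 + 6 − 17/3 − 3 + 9 = 548/105.
  ∫_0^1 u'(x)^2 dx = ∫_0^1 (81*x^4 - 108*x^3 + 18*x^2 + 12*x + 1) dx. Term by term:
    ∫_0^1 81*x^4 dx = 81/5;  ∫_0^1 -108*x^3 dx = -27;  ∫_0^1 18*x^2 dx = 6;
    ∫_0^1 12*x dx = 6;  ∫_0^1 1 dx = 1.
  Sum: 81/5 − 27 + 6 + 6 + 1 = 11/5.
Adding: ||u||_{H^1}^2 = 548/105 + 11/5 = 779/105.


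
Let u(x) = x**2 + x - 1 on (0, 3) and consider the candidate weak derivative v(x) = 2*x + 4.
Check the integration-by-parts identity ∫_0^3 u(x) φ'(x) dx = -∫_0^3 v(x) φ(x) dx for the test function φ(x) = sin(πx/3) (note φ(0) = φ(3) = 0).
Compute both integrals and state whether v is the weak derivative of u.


LHS = -24/π, RHS = -42/π. No, v is not the weak derivative of u.

u(x) = x**2 + x - 1, classical derivative u'(x) = 2*x + 1.
φ(x) = sin(πx/3), so φ'(x) = π*cos(π*x/3)/3.
Note φ(0) = φ(3) = 0, so the boundary term u·φ vanishes.
LHS = ∫_0^3 u(x) φ'(x) dx = ∫_0^3 (π*x^2*cos(π*x/3)/3 + π*x*cos(π*x/3)/3 - π*cos(π*x/3)/3) dx. Term by term:
  ∫_0^3 -π*cos(π*x/3)/3 dx = 0;  ∫_0^3 π*x*cos(π*x/3)/3 dx = -6/π;  ∫_0^3 π*x^2*cos(π*x/3)/3 dx = -18/π.
Sum: 0 − 6/π − 18/π = -24/π.
So LHS = -24/π.
∫_0^3 v(x) φ(x) dx = ∫_0^3 (2*x*sin(π*x/3) + 4*sin(π*x/3)) dx. Term by term:
  ∫_0^3 4*sin(π*x/3) dx = 24/π;  ∫_0^3 2*x*sin(π*x/3) dx = 18/π.
Sum: 24/π + 18/π = 42/π.
So RHS = -∫_0^3 v(x) φ(x) dx = -42/π.
LHS − RHS = 18/π ≠ 0, so the identity fails.
(For a valid weak derivative the identity must hold for EVERY test function, in particular this one. The failure shows v is NOT the weak derivative of u.)
Correct weak derivative would be u'(x) = 2*x + 1.


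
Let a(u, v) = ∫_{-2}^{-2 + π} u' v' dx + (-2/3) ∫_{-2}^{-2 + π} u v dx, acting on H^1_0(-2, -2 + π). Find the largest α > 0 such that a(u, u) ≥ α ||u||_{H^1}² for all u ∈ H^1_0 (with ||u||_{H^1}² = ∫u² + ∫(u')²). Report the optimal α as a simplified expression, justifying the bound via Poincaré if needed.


α = 1/6

Coercivity of a(·,·) on H^1_0(-2, -2 + π) means a(u, u) ≥ α ||u||_{H^1}² for every u ∈ H^1_0.
The interval has length L = π, and Poincaré/coercivity depend only on L. Here a(u, u) = ∫(u')² + (-2/3)·∫u².
Here c = -2/3 < 0 with |c| < (π/L)² = 1, so coercivity still holds. The condition a(u,u) ≥ α||u||_{H^1}² reads (1−α)∫(u')² ≥ (α−c)∫u². Any admissible α is ≤ 1 (rapidly oscillating u have ∫u²/∫(u')² → 0), and α = 1 would force 0 ≥ (1−c)∫u², impossible since c < 1; so 1−α > 0. By the sharp Poincaré inequality on H^1_0 of an interval of length L, ∫(u')² ≥ (π/L)²∫u² with equality for the first sine mode sin(π(x−x₀)/L) (x₀ the left endpoint), so the inequality holds for all u iff (1−α)(π/L)² ≥ α − c, i.e. α ≤ ((π/L)² + c)/((π/L)² + 1) = (1 + c(L/π)²)/(1 + (L/π)²). (Direct route, valid since c ≤ 0: Poincaré gives c∫u² ≥ c(L/π)²∫(u')², so a(u,u) ≥ (1 + c(L/π)²)∫(u')², while ||u||_{H^1}² ≤ (1 + (L/π)²)∫(u')²; dividing yields the same α.) With (π/L)² = 1 and c = -2/3, the largest admissible constant is α = ((π/L)² + c)/((π/L)² + 1).
Simplifying, α = 1/6.


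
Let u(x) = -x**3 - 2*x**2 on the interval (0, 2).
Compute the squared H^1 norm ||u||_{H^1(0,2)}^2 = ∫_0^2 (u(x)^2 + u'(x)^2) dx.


||u||_{H^1}^2 = 29696/105

The H^1 norm (squared) on an interval (0, L) is
  ||u||_{H^1}^2 = ∫_0^L u(x)^2 dx + ∫_0^L u'(x)^2 dx.
Compute u'(x) = -3*x**2 - 4*x.
Then u(x)^2 = x**6 + 4*x**5 + 4*x**4 and u'(x)^2 = 9*x**4 + 24*x**3 + 16*x**2.
Integrate each monomial from 0 to 2 using ∫_0^2 c·x^n dx = c·2^(n+1)/(n+1):
  ∫_0^2 u(x)^2 dx = ∫_0^2 (x^6 + 4*x^5 + 4*x^4) dx. Term by term:
    ∫_0^2 x^6 dx = 128/7;  ∫_0^2 4*x^5 dx = 128/3;  ∫_0^2 4*x^4 dx = 128/5.
  Sum: 128/7 + 128/3 + 128/5 = 9088/105.
  ∫_0^2 u'(x)^2 dx = ∫_0^2 (9*x^4 + 24*x^3 + 16*x^2) dx. Term by term:
    ∫_0^2 9*x^4 dx = 288/5;  ∫_0^2 24*x^3 dx = 96;  ∫_0^2 16*x^2 dx = 128/3.
  Sum: 288/5 + 96 + 128/3 = 2944/15.
Adding: ||u||_{H^1}^2 = 9088/105 + 2944/15 = 29696/105.


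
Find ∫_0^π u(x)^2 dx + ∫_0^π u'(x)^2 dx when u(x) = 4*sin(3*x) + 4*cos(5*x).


||u||_{H^1(0,π)}^2 = 288*π

u'(x) = -20*sin(5*x) + 12*cos(3*x).
Expand u² and (u')² and integrate term by term on (0, π), using: for integers n ≥ 1, ∫_0^π sin²(nx) dx = ∫_0^π cos²(nx) dx = π/2; for n ≠ n', ∫_0^π sin(nx)sin(n'x) dx = ∫_0^π cos(nx)cos(n'x) dx = 0; and by product-to-sum, ∫_0^π sin(nx)cos(n'x) dx = ½∫_0^π [sin((n+n')x) + sin((n−n')x)] dx, which is 0 when n+n' is even and 2n/(n²−n'²) when n+n' is odd (it need not vanish on (0, π)).
  u² squared terms: (4)²·∫cos(5x)² dx = 16·π/2 = 8*π;  (4)²·∫sin(3x)² dx = 16·π/2 = 8*π.
  u² cross terms: 2·(4)·(4)·∫cos(5x)·sin(3x) dx = 32·(0) = 0.
  So ∫_0^π u² dx = 8*π + 8*π + 0 = 16*π.
  (u')² squared terms: (-20)²·∫sin(5x)² dx = 400·π/2 = 200*π;  (12)²·∫cos(3x)² dx = 144·π/2 = 72*π.
  (u')² cross terms: 2·(-20)·(12)·∫sin(5x)·cos(3x) dx = -480·(0) = 0.
  So ∫_0^π (u')² dx = 200*π + 72*π + 0 = 272*π.
||u||_{H^1}^2 = (16*π) + (272*π) = 288*π.
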